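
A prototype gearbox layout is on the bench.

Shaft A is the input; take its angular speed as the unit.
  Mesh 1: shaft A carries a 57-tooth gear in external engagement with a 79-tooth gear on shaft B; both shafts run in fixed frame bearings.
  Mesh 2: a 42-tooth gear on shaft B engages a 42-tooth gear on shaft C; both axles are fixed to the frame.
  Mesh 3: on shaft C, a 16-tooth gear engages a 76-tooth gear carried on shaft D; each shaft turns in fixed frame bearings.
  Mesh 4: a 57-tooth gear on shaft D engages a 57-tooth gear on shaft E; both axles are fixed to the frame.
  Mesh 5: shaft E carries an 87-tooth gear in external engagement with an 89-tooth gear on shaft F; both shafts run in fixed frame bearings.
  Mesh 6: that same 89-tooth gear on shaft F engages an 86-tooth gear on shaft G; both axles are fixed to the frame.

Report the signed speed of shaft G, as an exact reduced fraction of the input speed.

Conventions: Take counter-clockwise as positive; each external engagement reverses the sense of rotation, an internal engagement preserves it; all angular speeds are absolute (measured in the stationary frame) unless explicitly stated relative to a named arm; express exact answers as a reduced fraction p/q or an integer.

6-mesh fixed-axis compound train (all bearings frame-fixed)
mesh 1 [57T→79T]: |ω|/ω_in = 1×57/79 = 57/79, sense flips to −
mesh 2 [42T→42T]: |ω|/ω_in = (57/79)×42/42 = 57/79, sense flips to +
mesh 3 [16T→76T]: |ω|/ω_in = (57/79)×16/76 = 12/79, sense flips to −
mesh 4 [57T→57T]: |ω|/ω_in = (12/79)×57/57 = 12/79, sense flips to +
mesh 5 [87T→89T]: |ω|/ω_in = (12/79)×87/89 = 1044/7031, sense flips to −
mesh 6 [89T→86T]: |ω|/ω_in = (1044/7031)×89/86 = 522/3397, sense flips to +
signed output speed (× input speed) = 522/3397

522/3397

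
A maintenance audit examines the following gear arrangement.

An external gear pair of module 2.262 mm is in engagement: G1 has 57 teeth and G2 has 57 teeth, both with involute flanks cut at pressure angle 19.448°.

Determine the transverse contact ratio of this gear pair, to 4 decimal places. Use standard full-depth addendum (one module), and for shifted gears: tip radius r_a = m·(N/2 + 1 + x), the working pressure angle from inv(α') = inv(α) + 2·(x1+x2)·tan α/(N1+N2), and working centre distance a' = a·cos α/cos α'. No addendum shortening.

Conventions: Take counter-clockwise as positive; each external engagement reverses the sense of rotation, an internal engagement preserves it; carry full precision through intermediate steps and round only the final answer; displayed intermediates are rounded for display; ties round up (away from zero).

recognized (one external pair, fixed centres): single-mesh tooth geometry, m = 2.262, N1 = 57, N2 = 57
base radii: r_b1 = 60.788774, r_b2 = 60.788774
tip radii: r_a1 = 66.729000, r_a2 = 66.729000
no profile shift: α' = α, a' = a
action lengths: √(r_a1²−r_b1²) = 27.522433, √(r_a2²−r_b2²) = 27.522433
base pitch p_b = π·m·cos α = 6.700827
CR = (27.522433 + 27.522433 − 128.934000·sin 19.44800°)/6.700827 = 1.808155
contact ratio ≈ 1.8082

1.8082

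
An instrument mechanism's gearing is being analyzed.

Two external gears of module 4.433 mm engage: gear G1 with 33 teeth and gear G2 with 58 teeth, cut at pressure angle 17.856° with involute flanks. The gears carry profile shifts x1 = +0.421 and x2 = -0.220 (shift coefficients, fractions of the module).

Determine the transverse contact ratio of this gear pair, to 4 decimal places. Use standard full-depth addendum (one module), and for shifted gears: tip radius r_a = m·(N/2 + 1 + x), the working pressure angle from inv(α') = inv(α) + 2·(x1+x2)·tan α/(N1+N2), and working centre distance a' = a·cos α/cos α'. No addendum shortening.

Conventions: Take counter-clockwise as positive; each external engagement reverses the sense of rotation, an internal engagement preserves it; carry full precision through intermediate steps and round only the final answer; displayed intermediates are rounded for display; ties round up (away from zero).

1.7482

class = single-mesh tooth geometry [involute pair 33T × 58T, m = 4.433]
base radii: r_b1 = 69.621141, r_b2 = 122.364429
tip radii: r_a1 = 79.443793, r_a2 = 132.014740
inv(α') = inv(17.856°) + 2·(+0.421-0.220)·tan α/(33+58) = 0.01192045  ⇒  α' = 18.60734°
a' = a·cos α / cos α' = 201.7015·cos 17.856°/cos 18.60734° = 202.574644
action lengths: √(r_a1²−r_b1²) = 38.265036, √(r_a2²−r_b2²) = 49.546322
base pitch p_b = π·m·cos α = 13.255834
CR = (38.265036 + 49.546322 − 202.574644·sin 18.60734°)/13.255834 = 1.748189
contact ratio ≈ 1.7482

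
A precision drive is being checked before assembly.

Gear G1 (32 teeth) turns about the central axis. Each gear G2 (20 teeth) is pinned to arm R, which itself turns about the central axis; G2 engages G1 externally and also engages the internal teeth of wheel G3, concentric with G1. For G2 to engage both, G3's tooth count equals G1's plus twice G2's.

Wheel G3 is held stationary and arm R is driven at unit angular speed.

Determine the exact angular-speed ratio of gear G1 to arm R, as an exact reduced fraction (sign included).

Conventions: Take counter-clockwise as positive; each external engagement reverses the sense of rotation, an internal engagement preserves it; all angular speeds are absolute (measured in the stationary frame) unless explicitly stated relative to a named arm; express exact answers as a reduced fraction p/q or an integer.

planetary set (32T centre, 20T on arm, 72T internal) — Willis relation
ring teeth: 32 + 2·20 = 72
32(ω_sun−ω_arm) = −72(ω_ring−ω_arm),  ω_ring = 0, ω_arm = 1
ω_sun = 1 − (72/32)(0−1) = 13/4
ω_out/ω_in = 13/4

13/4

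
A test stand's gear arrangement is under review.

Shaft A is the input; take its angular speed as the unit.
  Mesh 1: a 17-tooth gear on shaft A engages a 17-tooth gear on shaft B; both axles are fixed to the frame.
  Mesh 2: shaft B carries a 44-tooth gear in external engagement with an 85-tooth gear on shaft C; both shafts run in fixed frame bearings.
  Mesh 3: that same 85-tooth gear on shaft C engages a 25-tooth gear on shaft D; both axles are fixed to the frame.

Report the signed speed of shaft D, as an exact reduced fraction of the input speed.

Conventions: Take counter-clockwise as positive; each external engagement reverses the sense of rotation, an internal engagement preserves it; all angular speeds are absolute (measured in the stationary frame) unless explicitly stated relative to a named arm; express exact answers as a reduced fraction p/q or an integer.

3-mesh fixed-axis compound train (all bearings frame-fixed)
mesh 1 [17T→17T]: |ω|/ω_in = 1×17/17 = 1, sense flips to −
mesh 2 [44T→85T]: |ω|/ω_in = 1×44/85 = 44/85, sense flips to +
mesh 3 [85T→25T]: |ω|/ω_in = (44/85)×85/25 = 44/25, sense flips to −
signed output speed (× input speed) = -44/25

-44/25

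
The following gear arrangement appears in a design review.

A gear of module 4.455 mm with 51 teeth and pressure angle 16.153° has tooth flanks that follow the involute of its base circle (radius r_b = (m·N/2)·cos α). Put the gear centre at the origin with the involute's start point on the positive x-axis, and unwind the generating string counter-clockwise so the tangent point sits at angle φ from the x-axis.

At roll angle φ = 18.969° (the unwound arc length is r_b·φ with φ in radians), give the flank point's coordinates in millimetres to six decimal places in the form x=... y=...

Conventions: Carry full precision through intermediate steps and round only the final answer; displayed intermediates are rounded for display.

class = single-mesh tooth geometry [base-circle involute, m = 4.455, 51T]
pitch radius r_p = m·N/2 = 4.455·51/2 = 113.602500
base radius r_b = r_p·cos α = 113.602500·cos 16.153° = 109.117726
roll angle φ = 18.969° = 0.33107151 rad
x = r_b·(cos φ + φ·sin φ) = 114.934960
y = r_b·(sin φ − φ·cos φ) = 1.305485

x=114.934960 y=1.305485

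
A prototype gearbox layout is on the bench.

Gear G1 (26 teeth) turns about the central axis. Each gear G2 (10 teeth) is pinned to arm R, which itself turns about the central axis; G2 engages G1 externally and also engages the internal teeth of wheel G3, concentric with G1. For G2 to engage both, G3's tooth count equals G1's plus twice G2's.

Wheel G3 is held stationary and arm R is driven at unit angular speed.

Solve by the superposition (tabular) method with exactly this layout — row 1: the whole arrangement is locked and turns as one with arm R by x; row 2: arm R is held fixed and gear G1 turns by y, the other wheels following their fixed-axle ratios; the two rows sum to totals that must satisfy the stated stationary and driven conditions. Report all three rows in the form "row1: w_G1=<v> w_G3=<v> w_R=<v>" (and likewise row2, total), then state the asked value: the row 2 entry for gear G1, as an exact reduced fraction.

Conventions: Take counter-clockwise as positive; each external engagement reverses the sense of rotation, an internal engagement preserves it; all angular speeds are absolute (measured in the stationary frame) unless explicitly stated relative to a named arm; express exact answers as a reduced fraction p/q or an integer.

row1: w_G1=1 w_G3=1 w_R=1
row2: w_G1=23/13 w_G3=-1 w_R=0
total: w_G1=36/13 w_G3=0 w_R=1
asked value: 23/13

class = planetary set [G3 = 26+2·10 = 46; Willis about the carrier]
row 1: whole set turns with the arm by x
row 2 (arm held, sun turns y): ω_ring = −(26/46)·y, ω_arm = 0
boundary: total ω_ring = x − (26/46)·y = 0 and total ω_arm = x = 1  ⇒  y = 23/13, x = 1
row 2 ring = −(26/46)·23/13 = -1
totals (row 1 + row 2): sun 1 + 23/13 = 36/13, ring 1 + (-1) = 0, arm 1 + 0 = 1
asked cell (row2, sun) = 23/13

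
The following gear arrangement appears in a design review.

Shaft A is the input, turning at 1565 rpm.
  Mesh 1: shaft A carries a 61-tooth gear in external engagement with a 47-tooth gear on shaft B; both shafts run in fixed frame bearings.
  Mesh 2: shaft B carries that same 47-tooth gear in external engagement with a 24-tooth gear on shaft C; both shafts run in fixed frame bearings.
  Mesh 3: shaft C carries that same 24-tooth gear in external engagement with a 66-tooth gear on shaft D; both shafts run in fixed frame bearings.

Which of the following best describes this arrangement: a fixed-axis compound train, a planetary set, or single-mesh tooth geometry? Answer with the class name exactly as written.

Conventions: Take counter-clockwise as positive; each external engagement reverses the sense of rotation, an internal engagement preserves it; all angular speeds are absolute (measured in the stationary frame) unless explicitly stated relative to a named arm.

topology: fixed-axis compound train — 3 meshes, A→D
classification: fixed-axis compound train

fixed-axis compound train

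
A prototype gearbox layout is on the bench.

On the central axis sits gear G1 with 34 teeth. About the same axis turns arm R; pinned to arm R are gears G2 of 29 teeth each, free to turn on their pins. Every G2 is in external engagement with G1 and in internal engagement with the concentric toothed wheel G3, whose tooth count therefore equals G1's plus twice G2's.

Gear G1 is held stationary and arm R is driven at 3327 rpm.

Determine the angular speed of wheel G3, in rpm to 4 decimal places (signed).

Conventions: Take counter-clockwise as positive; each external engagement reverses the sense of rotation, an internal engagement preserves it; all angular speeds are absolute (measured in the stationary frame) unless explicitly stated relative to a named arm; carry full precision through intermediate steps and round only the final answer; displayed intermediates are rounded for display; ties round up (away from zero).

+4556.5435 rpm

recognized (axles ride arm R): planetary set, 34/29/92 teeth
normalise by the input: solve with ω_arm = 1, then scale by 3327 rpm
ring teeth: 34 + 2·29 = 92
34(ω_sun−ω_arm) = −92(ω_ring−ω_arm),  ω_sun = 0, ω_arm = 1
ω_ring = 1 − (34/92)(0−1) = 63/46
scale: ω_ring = 63/46 × 3327 rpm = +4556.5435 rpm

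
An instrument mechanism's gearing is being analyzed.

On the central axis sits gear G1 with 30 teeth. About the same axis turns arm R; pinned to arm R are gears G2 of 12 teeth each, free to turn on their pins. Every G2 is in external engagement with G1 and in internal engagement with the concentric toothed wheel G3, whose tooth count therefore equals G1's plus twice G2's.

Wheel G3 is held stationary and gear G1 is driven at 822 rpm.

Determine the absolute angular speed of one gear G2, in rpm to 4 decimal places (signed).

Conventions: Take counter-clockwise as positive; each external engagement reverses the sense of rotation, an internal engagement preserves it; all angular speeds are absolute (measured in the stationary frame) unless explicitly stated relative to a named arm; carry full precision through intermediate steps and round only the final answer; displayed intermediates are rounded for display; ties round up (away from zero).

-1027.5000 rpm

planetary set (30T centre, 12T on arm, 54T internal) — Willis relation
normalise by the input: solve with ω_sun = 1, then scale by 822 rpm
ring teeth: 30 + 2·12 = 54
30(ω_sun−ω_arm) = −54(ω_ring−ω_arm),  ω_ring = 0, ω_sun = 1
30(1−ω_arm) = −54(0−ω_arm)  ⇒  84·ω_arm = 30  ⇒  ω_arm = 5/14
sun–planet mesh: 30·(1−5/14) = −12·(ω_p−ω_arm)  ⇒  ω_p−ω_arm = -45/28
ω_p = 5/14 − 45/28 = -5/4
scale: ω_p = -5/4 × 822 rpm = -1027.5000 rpm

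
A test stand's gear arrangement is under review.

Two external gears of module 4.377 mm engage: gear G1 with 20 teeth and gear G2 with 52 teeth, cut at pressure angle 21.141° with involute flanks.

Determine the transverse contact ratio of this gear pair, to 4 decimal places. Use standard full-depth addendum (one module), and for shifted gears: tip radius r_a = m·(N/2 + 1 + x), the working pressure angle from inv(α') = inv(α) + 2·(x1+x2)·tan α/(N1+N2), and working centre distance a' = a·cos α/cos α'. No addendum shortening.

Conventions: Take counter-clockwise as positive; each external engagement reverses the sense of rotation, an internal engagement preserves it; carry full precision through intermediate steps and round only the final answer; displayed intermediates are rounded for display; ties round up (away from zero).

class = single-mesh tooth geometry [involute pair 20T × 52T, m = 4.377]
base radii: r_b1 = 40.824090, r_b2 = 106.142635
tip radii: r_a1 = 48.147000, r_a2 = 118.179000
no profile shift: α' = α, a' = a
action lengths: √(r_a1²−r_b1²) = 25.525032, √(r_a2²−r_b2²) = 51.961689
base pitch p_b = π·m·cos α = 12.825266
CR = (25.525032 + 51.961689 − 157.572000·sin 21.14100°)/12.825266 = 1.610580
contact ratio ≈ 1.6106

1.6106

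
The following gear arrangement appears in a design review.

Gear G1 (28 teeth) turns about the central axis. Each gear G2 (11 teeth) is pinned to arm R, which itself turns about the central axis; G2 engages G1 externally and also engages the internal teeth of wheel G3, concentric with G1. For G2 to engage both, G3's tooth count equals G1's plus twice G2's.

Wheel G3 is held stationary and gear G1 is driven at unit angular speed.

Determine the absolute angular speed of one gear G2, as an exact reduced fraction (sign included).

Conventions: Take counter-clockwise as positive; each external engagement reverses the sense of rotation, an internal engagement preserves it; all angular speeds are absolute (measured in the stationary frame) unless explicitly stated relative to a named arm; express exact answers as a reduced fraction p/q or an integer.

-14/11

planetary set (28T centre, 11T on arm, 50T internal) — Willis relation
ring teeth: 28 + 2·11 = 50
28(ω_sun−ω_arm) = −50(ω_ring−ω_arm),  ω_ring = 0, ω_sun = 1
28(1−ω_arm) = −50(0−ω_arm)  ⇒  78·ω_arm = 28  ⇒  ω_arm = 14/39
sun–planet mesh: 28·(1−14/39) = −11·(ω_p−ω_arm)  ⇒  ω_p−ω_arm = -700/429
ω_p = 14/39 − 700/429 = -14/11
exact speed ratio = -14/11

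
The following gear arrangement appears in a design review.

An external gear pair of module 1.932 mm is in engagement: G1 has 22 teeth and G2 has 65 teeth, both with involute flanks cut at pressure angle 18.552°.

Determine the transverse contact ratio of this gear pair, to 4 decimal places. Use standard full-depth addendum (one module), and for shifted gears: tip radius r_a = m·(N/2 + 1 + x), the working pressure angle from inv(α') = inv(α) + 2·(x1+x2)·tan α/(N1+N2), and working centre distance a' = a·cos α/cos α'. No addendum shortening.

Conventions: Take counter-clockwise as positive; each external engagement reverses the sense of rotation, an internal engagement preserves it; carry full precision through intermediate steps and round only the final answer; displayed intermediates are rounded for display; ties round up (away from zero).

1.7617

topology: single-mesh involute geometry — m = 1.932, 22T/65T pair
base radii: r_b1 = 20.147646, r_b2 = 59.527136
tip radii: r_a1 = 23.184000, r_a2 = 64.722000
no profile shift: α' = α, a' = a
action lengths: √(r_a1²−r_b1²) = 11.470406, √(r_a2²−r_b2²) = 25.405854
base pitch p_b = π·m·cos α = 5.754154
CR = (11.470406 + 25.405854 − 84.042000·sin 18.55200°)/5.754154 = 1.761687
contact ratio ≈ 1.7617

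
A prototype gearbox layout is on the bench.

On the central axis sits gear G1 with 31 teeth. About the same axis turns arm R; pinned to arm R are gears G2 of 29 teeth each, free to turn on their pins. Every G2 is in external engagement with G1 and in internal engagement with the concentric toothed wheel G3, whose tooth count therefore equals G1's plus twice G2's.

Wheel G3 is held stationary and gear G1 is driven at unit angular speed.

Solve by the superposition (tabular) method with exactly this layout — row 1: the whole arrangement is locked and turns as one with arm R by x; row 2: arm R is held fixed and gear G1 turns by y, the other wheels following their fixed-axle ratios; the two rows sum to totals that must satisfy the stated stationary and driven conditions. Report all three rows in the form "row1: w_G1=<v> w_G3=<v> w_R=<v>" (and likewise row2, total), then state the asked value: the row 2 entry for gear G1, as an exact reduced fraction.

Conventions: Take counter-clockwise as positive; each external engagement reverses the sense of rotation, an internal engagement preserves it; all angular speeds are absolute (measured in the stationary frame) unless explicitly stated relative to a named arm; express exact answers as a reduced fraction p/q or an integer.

planetary set (31T centre, 29T on arm, 89T internal) — Willis relation
superposition row 1 [locked train]: every member turns x
row 2 (arm held, sun turns y): ω_ring = −(31/89)·y, ω_arm = 0
boundary: total ω_ring = x − (31/89)·y = 0 and total ω_sun = x + y = 1  ⇒  y = 89/120, x = 31/120
row 2 ring = −(31/89)·89/120 = -31/120
totals (row 1 + row 2): sun 31/120 + 89/120 = 1, ring 31/120 + (-31/120) = 0, arm 31/120 + 0 = 31/120
asked cell (row2, sun) = 89/120

row1: w_G1=31/120 w_G3=31/120 w_R=31/120
row2: w_G1=89/120 w_G3=-31/120 w_R=0
total: w_G1=1 w_G3=0 w_R=31/120
asked value: 89/120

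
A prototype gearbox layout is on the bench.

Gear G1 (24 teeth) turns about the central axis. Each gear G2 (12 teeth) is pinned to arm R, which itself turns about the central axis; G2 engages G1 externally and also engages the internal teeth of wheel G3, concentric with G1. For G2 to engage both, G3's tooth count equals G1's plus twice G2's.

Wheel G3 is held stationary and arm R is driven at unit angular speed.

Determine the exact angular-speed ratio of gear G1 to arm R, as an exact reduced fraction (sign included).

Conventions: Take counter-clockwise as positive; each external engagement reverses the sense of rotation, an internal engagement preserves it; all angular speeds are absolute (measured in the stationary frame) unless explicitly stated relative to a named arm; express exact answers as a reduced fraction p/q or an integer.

planetary set (24T centre, 12T on arm, 48T internal) — Willis relation
ring teeth: 24 + 2·12 = 48
24(ω_sun−ω_arm) = −48(ω_ring−ω_arm),  ω_ring = 0, ω_arm = 1
ω_sun = 1 − (48/24)(0−1) = 3
ω_out/ω_in = 3

3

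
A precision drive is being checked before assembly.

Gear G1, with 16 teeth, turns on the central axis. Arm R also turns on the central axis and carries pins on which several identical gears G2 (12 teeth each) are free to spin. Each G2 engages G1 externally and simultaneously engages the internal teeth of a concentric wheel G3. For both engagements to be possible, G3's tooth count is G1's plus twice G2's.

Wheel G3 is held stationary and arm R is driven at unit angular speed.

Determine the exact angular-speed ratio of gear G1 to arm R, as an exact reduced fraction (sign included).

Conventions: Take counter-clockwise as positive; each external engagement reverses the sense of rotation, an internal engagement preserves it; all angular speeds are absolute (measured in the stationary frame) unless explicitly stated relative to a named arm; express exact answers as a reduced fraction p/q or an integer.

7/2

topology: planetary set — G1 16T / G2 12T / G3 40T, arm = carrier (Willis)
ring teeth: 16 + 2·12 = 40
16(ω_sun−ω_arm) = −40(ω_ring−ω_arm),  ω_ring = 0, ω_arm = 1
ω_sun = 1 − (40/16)(0−1) = 7/2
ω_out/ω_in = 7/2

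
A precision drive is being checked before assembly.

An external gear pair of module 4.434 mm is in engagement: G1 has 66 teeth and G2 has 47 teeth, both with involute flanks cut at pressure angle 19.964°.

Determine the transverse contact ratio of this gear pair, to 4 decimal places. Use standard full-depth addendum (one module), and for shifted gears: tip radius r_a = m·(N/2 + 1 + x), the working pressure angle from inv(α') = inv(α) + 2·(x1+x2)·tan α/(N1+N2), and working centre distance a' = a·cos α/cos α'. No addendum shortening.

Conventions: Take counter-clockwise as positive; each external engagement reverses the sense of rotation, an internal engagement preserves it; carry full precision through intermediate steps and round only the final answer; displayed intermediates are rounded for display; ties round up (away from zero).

topology: single-mesh involute geometry — m = 4.434, 66T/47T pair
base radii: r_b1 = 137.529121, r_b2 = 97.937404
tip radii: r_a1 = 150.756000, r_a2 = 108.633000
no profile shift: α' = α, a' = a
action lengths: √(r_a1²−r_b1²) = 61.750405, √(r_a2²−r_b2²) = 47.004187
base pitch p_b = π·m·cos α = 13.092742
CR = (61.750405 + 47.004187 − 250.521000·sin 19.96400°)/13.092742 = 1.773448
contact ratio ≈ 1.7734

1.7734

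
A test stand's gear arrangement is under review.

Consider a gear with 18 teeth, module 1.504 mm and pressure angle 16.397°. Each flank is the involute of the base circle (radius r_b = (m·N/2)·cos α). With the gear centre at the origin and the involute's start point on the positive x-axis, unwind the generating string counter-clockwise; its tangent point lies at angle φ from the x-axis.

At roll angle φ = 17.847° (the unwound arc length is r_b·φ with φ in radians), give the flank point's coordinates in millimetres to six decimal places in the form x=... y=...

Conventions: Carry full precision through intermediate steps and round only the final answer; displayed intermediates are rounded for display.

topology: single-mesh involute geometry — m = 1.504, N = 18
pitch radius r_p = m·N/2 = 1.504·18/2 = 13.536000
base radius r_b = r_p·cos α = 13.536000·cos 16.397° = 12.985474
roll angle φ = 17.847° = 0.31148891 rad
x = r_b·(cos φ + φ·sin φ) = 13.600236
y = r_b·(sin φ − φ·cos φ) = 0.129552

x=13.600236 y=0.129552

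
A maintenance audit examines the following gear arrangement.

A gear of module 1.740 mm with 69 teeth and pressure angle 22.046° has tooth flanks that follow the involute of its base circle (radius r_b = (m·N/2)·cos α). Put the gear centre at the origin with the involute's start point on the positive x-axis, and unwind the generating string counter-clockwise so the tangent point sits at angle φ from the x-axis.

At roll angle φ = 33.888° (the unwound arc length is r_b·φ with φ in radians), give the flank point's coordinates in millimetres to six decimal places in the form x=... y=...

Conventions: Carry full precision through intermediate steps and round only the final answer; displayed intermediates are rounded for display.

x=64.538213 y=3.704866

single-mesh involute tooth geometry (69T wheel at module 1.740)
pitch radius r_p = m·N/2 = 1.740·69/2 = 60.030000
base radius r_b = r_p·cos α = 60.030000·cos 22.046° = 55.640775
roll angle φ = 33.888° = 0.59145718 rad
x = r_b·(cos φ + φ·sin φ) = 64.538213
y = r_b·(sin φ − φ·cos φ) = 3.704866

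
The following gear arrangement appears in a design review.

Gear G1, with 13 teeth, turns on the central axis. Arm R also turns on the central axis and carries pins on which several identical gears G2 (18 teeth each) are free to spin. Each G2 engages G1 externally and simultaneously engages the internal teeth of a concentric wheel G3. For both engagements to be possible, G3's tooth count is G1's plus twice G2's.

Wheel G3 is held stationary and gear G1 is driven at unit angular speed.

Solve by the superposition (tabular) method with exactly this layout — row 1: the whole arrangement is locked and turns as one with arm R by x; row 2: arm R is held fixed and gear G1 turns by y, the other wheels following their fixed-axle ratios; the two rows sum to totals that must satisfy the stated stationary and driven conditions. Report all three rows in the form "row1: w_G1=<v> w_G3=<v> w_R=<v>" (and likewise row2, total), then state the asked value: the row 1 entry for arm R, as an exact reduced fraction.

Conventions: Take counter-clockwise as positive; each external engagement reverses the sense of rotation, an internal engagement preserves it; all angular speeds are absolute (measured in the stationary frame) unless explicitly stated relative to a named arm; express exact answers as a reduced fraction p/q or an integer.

class = planetary set [G3 = 13+2·18 = 49; Willis about the carrier]
row 1: whole set turns with the arm by x
row 2: sun turns y, ring = −(13/49)·y, arm 0
boundary: total ω_ring = x − (13/49)·y = 0 and total ω_sun = x + y = 1  ⇒  y = 49/62, x = 13/62
row 2 ring = −(13/49)·49/62 = -13/62
totals (row 1 + row 2): sun 13/62 + 49/62 = 1, ring 13/62 + (-13/62) = 0, arm 13/62 + 0 = 13/62
asked cell (row1, arm) = 13/62

row1: w_G1=13/62 w_G3=13/62 w_R=13/62
row2: w_G1=49/62 w_G3=-13/62 w_R=0
total: w_G1=1 w_G3=0 w_R=13/62
asked value: 13/62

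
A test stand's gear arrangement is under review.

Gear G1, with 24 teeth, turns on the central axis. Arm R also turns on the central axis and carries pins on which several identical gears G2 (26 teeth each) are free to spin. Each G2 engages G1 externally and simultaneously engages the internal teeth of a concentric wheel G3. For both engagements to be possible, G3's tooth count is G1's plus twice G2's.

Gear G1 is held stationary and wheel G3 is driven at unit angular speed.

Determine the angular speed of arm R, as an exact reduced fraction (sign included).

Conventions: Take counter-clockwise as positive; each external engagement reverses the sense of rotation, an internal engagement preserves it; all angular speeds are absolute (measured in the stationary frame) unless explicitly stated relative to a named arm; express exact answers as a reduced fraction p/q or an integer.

19/25

planetary set (24T centre, 26T on arm, 76T internal) — Willis relation
ring teeth: 24 + 2·26 = 76
24(ω_sun−ω_arm) = −76(ω_ring−ω_arm),  ω_sun = 0, ω_ring = 1
24(0−ω_arm) = −76(1−ω_arm)  ⇒  100·ω_arm = 76  ⇒  ω_arm = 19/25
exact speed ratio = 19/25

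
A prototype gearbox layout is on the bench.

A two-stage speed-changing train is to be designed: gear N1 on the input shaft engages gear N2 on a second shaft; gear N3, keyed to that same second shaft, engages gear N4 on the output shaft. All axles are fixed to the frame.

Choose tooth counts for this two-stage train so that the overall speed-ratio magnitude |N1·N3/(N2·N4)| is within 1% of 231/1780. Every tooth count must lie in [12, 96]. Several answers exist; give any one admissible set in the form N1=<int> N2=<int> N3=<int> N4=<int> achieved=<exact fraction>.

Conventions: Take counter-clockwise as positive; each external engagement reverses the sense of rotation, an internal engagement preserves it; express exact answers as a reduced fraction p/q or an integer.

topology: fixed-axis compound train — 2 stages, target 231/1780
target = 231/1780 in lowest terms: an exact hit needs N1·N3 = k·231 and N2·N4 = k·1780 for one integer k, every count in [12, 96]; additionally prefer no 1:1 stage (N1 ≠ N2, N3 ≠ N4)
k = 1: no 1:1-free in-range split of k·231 and k·1780 into factor pairs; take k = 2
k = 2: N1·N3 = 462 = 14·33, N2·N4 = 3560 = 40·89
achieved = 14·33/(40·89) = 231/1780; |achieved − target| = 0 ≤ 231/178000 ✓

N1=14 N2=40 N3=33 N4=89 achieved=231/1780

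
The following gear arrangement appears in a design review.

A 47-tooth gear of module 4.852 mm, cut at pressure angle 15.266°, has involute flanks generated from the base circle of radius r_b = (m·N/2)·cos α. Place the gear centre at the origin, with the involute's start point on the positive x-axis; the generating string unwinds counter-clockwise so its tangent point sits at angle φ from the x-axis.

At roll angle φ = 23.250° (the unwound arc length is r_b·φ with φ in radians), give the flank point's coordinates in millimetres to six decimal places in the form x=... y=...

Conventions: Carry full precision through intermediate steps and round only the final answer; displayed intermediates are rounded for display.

topology: single-mesh involute geometry — m = 4.852, N = 47
pitch radius r_p = m·N/2 = 4.852·47/2 = 114.022000
base radius r_b = r_p·cos α = 114.022000·cos 15.266° = 109.998601
roll angle φ = 23.250° = 0.40578905 rad
x = r_b·(cos φ + φ·sin φ) = 118.685624
y = r_b·(sin φ − φ·cos φ) = 2.409898

x=118.685624 y=2.409898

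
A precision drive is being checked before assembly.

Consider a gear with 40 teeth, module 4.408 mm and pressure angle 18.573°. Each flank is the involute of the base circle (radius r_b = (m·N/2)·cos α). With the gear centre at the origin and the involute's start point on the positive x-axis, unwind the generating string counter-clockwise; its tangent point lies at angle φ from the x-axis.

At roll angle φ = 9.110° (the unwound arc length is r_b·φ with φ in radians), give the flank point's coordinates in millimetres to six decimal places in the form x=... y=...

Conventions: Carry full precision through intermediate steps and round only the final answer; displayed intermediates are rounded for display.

x=84.618179 y=0.111689

recognized (one wheel, involute flank): single-mesh tooth geometry, m = 4.408, N = 40
pitch radius r_p = m·N/2 = 4.408·40/2 = 88.160000
base radius r_b = r_p·cos α = 88.160000·cos 18.573° = 83.568505
roll angle φ = 9.110° = 0.15899949 rad
x = r_b·(cos φ + φ·sin φ) = 84.618179
y = r_b·(sin φ − φ·cos φ) = 0.111689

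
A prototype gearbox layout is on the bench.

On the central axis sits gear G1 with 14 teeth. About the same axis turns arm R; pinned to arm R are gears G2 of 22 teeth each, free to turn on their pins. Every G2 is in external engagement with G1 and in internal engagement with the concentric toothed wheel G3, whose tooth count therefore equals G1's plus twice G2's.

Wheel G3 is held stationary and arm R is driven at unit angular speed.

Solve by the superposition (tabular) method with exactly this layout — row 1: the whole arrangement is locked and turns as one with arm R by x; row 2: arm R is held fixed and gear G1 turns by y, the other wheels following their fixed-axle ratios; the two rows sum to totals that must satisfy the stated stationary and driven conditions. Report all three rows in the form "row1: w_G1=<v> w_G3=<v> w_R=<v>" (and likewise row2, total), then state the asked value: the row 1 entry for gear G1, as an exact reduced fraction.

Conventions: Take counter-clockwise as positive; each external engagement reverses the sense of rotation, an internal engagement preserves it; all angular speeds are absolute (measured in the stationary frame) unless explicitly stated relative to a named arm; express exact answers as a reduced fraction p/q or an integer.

row1: w_G1=1 w_G3=1 w_R=1
row2: w_G1=29/7 w_G3=-1 w_R=0
total: w_G1=36/7 w_G3=0 w_R=1
asked value: 1

topology: planetary set — G1 14T / G2 22T / G3 58T, arm = carrier (Willis)
superposition row 1 [locked train]: every member turns x
row 2: sun turns y, ring = −(14/58)·y, arm 0
boundary: total ω_ring = x − (14/58)·y = 0 and total ω_arm = x = 1  ⇒  y = 29/7, x = 1
row 2 ring = −(14/58)·29/7 = -1
totals (row 1 + row 2): sun 1 + 29/7 = 36/7, ring 1 + (-1) = 0, arm 1 + 0 = 1
asked cell (row1, sun) = 1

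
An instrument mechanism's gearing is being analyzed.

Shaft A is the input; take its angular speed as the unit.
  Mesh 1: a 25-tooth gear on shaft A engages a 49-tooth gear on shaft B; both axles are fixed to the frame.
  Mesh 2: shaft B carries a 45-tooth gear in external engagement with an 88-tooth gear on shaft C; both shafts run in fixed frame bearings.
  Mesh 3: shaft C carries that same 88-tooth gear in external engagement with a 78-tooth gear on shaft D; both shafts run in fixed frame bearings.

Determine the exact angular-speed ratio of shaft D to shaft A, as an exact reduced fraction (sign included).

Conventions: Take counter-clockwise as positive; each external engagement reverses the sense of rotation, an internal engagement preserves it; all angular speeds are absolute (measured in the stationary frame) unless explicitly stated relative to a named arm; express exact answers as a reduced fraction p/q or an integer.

class = fixed-axis compound train [3 meshes; 3 ratios multiply, 3 sense flips]
mesh 1 [25T→49T]: running ratio 25/49, sense −
mesh 2 [45T→88T]: running ratio 1125/4312, sense +
mesh 3 [88T→78T]: running ratio 375/1274, sense −
ω_out/ω_in = -375/1274

-375/1274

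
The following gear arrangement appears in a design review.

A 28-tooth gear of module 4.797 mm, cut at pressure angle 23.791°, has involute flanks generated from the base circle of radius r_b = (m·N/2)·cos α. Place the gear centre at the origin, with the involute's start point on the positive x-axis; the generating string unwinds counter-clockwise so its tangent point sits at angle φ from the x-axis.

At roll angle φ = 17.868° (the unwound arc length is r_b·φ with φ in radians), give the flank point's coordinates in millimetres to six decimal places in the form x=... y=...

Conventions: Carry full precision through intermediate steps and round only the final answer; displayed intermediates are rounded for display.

topology: single-mesh involute geometry — m = 4.797, N = 28
pitch radius r_p = m·N/2 = 4.797·28/2 = 67.158000
base radius r_b = r_p·cos α = 67.158000·cos 23.791° = 61.451118
roll angle φ = 17.868° = 0.31185543 rad
x = r_b·(cos φ + φ·sin φ) = 64.367034
y = r_b·(sin φ − φ·cos φ) = 0.615232

x=64.367034 y=0.615232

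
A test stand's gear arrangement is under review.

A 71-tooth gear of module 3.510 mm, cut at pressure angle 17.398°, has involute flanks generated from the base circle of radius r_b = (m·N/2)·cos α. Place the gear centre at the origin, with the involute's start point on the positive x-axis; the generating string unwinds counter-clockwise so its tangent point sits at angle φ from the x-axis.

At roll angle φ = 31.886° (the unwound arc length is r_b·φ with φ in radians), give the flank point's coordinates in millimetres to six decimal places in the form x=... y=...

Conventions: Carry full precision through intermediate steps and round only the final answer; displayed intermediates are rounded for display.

single-mesh involute tooth geometry (71T wheel at module 3.510)
pitch radius r_p = m·N/2 = 3.510·71/2 = 124.605000
base radius r_b = r_p·cos α = 124.605000·cos 17.398° = 118.904417
roll angle φ = 31.886° = 0.55651569 rad
x = r_b·(cos φ + φ·sin φ) = 135.916018
y = r_b·(sin φ − φ·cos φ) = 6.622140

x=135.916018 y=6.622140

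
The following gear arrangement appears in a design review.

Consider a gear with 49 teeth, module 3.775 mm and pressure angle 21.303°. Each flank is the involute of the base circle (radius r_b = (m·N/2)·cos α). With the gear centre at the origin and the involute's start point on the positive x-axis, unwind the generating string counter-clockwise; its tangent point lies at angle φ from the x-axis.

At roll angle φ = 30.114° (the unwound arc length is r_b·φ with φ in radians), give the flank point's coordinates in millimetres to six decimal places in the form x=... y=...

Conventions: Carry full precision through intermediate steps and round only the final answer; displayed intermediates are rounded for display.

topology: single-mesh involute geometry — m = 3.775, N = 49
pitch radius r_p = m·N/2 = 3.775·49/2 = 92.487500
base radius r_b = r_p·cos α = 92.487500·cos 21.303° = 86.168033
roll angle φ = 30.114° = 0.52558845 rad
x = r_b·(cos φ + φ·sin φ) = 97.260289
y = r_b·(sin φ − φ·cos φ) = 4.056183

x=97.260289 y=4.056183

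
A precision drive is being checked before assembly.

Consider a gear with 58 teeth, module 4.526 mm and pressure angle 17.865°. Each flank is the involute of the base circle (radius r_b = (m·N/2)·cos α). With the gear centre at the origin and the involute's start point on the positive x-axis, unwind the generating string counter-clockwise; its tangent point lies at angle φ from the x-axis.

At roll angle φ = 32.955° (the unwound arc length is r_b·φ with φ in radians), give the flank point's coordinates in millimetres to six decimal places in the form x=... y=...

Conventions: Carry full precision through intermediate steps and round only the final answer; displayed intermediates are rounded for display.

class = single-mesh tooth geometry [base-circle involute, m = 4.526, 58T]
pitch radius r_p = m·N/2 = 4.526·58/2 = 131.254000
base radius r_b = r_p·cos α = 131.254000·cos 17.865° = 124.925192
roll angle φ = 32.955° = 0.57517325 rad
x = r_b·(cos φ + φ·sin φ) = 143.911437
y = r_b·(sin φ − φ·cos φ) = 7.664587

x=143.911437 y=7.664587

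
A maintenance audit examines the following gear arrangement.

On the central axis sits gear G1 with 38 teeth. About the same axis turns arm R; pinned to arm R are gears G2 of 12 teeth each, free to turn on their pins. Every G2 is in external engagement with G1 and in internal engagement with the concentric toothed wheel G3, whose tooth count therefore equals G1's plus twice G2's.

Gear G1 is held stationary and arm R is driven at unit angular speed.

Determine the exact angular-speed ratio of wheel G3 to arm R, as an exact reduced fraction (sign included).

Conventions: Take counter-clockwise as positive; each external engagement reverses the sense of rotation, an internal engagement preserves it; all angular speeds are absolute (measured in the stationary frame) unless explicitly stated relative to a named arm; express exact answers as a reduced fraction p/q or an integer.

recognized (axles ride arm R): planetary set, 38/12/62 teeth
ring teeth: 38 + 2·12 = 62
38(ω_sun−ω_arm) = −62(ω_ring−ω_arm),  ω_sun = 0, ω_arm = 1
ω_ring = 1 − (38/62)(0−1) = 50/31
ω_out/ω_in = 50/31

50/31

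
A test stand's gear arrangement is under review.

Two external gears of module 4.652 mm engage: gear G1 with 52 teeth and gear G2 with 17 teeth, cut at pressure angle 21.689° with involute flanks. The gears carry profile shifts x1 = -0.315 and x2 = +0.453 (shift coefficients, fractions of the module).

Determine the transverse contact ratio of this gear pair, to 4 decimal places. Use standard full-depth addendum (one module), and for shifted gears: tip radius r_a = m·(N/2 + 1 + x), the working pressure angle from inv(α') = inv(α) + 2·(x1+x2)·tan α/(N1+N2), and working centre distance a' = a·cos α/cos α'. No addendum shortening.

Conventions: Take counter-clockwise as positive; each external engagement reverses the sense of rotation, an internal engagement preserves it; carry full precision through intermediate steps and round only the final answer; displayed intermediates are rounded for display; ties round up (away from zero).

1.4641

topology: single-mesh involute geometry — m = 4.652, 52T/17T pair
base radii: r_b1 = 112.389027, r_b2 = 36.742566
tip radii: r_a1 = 124.138620, r_a2 = 46.301356
inv(α') = inv(21.689°) + 2·(-0.315+0.453)·tan α/(52+17) = 0.02077240  ⇒  α' = 22.24910°
a' = a·cos α / cos α' = 160.4940·cos 21.689°/cos 22.24910° = 161.128151
action lengths: √(r_a1²−r_b1²) = 52.717205, √(r_a2²−r_b2²) = 28.174446
base pitch p_b = π·m·cos α = 13.580021
CR = (52.717205 + 28.174446 − 161.128151·sin 22.24910°)/13.580021 = 1.464140
contact ratio ≈ 1.4641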